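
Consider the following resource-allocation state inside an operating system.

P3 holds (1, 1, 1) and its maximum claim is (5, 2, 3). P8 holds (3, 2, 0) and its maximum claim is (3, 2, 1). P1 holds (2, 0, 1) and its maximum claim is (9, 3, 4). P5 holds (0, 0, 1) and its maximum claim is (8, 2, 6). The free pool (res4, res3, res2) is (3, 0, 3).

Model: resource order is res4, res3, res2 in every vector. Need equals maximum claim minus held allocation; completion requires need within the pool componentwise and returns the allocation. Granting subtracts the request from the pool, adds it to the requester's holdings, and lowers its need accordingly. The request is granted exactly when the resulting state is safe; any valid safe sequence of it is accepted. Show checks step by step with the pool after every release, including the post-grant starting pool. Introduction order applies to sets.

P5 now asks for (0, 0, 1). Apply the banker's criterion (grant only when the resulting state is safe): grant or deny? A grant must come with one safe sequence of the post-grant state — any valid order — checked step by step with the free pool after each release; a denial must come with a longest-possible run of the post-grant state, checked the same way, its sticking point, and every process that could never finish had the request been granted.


GRANT. The post-grant state is safe; one safe sequence: P8, P3, P1, P5.
Key observation: with (3, 0, 2) left after the transfer, P8 can run at once — the state stays safe.
Check on the post-grant state, step by step:
  pool = (3, 0, 2)
  P8: need (0, 0, 1) fits (3, 0, 2); releases (3, 2, 0), pool now (6, 2, 2)
  P3: need (4, 1, 2) fits (6, 2, 2); releases (1, 1, 1), pool now (7, 3, 3)
  P1: need (7, 3, 3) fits (7, 3, 3); releases (2, 0, 1), pool now (9, 3, 4)
  P5: need (8, 2, 4) fits (9, 3, 4); releases (0, 0, 2), pool now (9, 3, 6)


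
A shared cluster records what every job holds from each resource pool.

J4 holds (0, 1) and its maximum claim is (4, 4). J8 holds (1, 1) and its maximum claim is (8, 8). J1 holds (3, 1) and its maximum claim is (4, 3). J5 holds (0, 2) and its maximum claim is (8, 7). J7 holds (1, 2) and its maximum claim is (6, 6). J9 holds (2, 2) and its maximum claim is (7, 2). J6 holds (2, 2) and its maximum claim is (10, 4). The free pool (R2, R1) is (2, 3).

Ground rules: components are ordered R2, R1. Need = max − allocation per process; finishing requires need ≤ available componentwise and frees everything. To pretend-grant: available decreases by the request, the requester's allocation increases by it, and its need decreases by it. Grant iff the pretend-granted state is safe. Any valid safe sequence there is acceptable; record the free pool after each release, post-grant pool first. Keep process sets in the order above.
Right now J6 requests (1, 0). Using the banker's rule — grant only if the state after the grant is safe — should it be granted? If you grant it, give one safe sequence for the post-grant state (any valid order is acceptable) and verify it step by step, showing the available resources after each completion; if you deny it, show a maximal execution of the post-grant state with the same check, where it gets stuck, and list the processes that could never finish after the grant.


DENY: after the grant no complete ordering would exist.
Key observation: R2 is the bottleneck — with J1, J4 done the pool holds (4, 5), short of every remaining need.
Pretend the grant happened; the run J1, J4 goes as far as possible. Step-by-step check:
  pool = (1, 3)
  J1 needs (1, 2) <= (1, 3) -> finishes; pool += (3, 1) = (4, 4)
  J4 needs (4, 3) <= (4, 4) -> finishes; pool += (0, 1) = (4, 5)
  blocked: J8 wants (7, 7), pool (4, 5) — not enough R2 and R1
  blocked: J5 wants (8, 5), pool (4, 5) — not enough R2
  blocked: J7 wants (5, 4), pool (4, 5) — not enough R2
  blocked: J9 wants (5, 0), pool (4, 5) — not enough R2
  blocked: J6 wants (7, 2), pool (4, 5) — not enough R2
Processes that could never finish after the grant: J8, J5, J7, J9 and J6.


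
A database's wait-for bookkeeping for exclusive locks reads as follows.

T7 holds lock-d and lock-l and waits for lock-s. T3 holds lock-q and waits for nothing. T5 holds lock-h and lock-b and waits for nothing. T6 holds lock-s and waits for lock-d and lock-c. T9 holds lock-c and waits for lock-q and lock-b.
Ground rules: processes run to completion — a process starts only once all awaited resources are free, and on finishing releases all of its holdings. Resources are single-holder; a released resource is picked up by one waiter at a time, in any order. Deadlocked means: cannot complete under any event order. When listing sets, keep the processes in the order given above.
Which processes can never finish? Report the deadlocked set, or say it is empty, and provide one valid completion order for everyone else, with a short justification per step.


Deadlocked set: T7 and T6.
Key observation: along T7 -> T6 -> T7, each member waits on what the next one holds — a deadlock; no other process is dragged down with it.
One completion order for the rest: T3, T5, T9.
Check, step by step:
  T3: no waits; runs immediately, freeing lock-q
  T5: no waits; runs immediately, freeing lock-h and lock-b
  T9: everything it awaited (lock-q and lock-b) is free; runs, freeing lock-c


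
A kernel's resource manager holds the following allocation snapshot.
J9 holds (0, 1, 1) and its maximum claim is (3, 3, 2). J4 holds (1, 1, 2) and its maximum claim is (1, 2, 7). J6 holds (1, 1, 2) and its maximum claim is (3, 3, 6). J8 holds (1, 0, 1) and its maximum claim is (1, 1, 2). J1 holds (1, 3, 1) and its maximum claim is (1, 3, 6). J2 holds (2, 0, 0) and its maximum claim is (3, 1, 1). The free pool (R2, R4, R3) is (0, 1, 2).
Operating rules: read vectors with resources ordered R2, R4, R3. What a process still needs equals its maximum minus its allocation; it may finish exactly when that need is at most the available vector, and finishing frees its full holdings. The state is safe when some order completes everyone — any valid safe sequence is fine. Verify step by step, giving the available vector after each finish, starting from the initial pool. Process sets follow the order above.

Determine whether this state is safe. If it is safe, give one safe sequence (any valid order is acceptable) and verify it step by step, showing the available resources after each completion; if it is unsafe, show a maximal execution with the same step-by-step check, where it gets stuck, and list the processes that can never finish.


UNSAFE.
Key observation: after J8, J2 the pool peaks at (3, 1, 3), and each blocked process is short somewhere: J9 on R4; J4 on R3; J6 on R4, R3; J1 on R3.
A maximal execution: J8, J2 — then nothing else fits. Verifying each step:
  pool = (0, 1, 2)
  run J8 (needs (0, 1, 1), free (0, 1, 2)); after release of (1, 0, 1) the pool is (1, 1, 3)
  run J2 (needs (1, 1, 1), free (1, 1, 3)); after release of (2, 0, 0) the pool is (3, 1, 3)
  blocked: J9 wants (3, 2, 1), pool (3, 1, 3) — not enough R4
  blocked: J4 wants (0, 1, 5), pool (3, 1, 3) — not enough R3
  blocked: J6 wants (2, 2, 4), pool (3, 1, 3) — not enough R4 and R3
  blocked: J1 wants (0, 0, 5), pool (3, 1, 3) — not enough R3
Never able to finish: J9, J4, J6 and J1.


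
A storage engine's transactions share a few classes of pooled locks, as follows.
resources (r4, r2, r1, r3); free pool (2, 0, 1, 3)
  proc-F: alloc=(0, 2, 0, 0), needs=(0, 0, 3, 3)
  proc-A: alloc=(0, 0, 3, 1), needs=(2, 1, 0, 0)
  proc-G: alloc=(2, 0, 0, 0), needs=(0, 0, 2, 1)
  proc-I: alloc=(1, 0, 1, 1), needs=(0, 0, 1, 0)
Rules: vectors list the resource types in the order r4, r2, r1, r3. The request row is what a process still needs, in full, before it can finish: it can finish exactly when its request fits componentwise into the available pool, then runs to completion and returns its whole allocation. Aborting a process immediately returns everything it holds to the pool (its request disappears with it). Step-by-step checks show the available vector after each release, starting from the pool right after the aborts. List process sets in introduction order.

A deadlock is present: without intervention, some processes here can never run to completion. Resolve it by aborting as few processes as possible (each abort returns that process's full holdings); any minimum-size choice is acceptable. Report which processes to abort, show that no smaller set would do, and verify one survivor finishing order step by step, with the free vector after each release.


The answer: abort proc-F.
Key observation: the returned (0, 2, 0, 0) from proc-F is what brings proc-A — unrunnable before, under any order — into play at step 1.
No smaller set exists: with zero aborts the deadlock remains.
Survivors finish in the order: proc-A, proc-G, proc-I. Step-by-step check (pool after the aborts first):
  pool = (2, 2, 1, 3)
  proc-A: need (2, 1, 0, 0) fits (2, 2, 1, 3); releases (0, 0, 3, 1), pool now (2, 2, 4, 4)
  proc-G: need (0, 0, 2, 1) fits (2, 2, 4, 4); releases (2, 0, 0, 0), pool now (4, 2, 4, 4)
  proc-I: need (0, 0, 1, 0) fits (4, 2, 4, 4); releases (1, 0, 1, 1), pool now (5, 2, 5, 5)


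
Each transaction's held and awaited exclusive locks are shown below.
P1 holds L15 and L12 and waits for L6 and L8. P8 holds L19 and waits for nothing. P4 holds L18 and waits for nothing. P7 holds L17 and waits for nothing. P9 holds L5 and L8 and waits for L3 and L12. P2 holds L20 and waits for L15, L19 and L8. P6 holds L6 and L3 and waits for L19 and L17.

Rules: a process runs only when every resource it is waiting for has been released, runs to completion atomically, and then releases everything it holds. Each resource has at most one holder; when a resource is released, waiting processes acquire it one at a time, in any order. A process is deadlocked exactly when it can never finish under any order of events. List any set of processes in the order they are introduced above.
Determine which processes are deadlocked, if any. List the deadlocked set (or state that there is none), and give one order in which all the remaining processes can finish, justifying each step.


Deadlocked set: P1, P9 and P2.
Key observation: nobody on the ring P1 -> P9 -> P1 can start until another member finishes, which never happens; P2 waits into the deadlock from upstream.
The rest can finish in the order P8, P7, P4, P6.
Step-by-step check:
  run P8 (it waits on nothing); releases L19
  run P7 (it waits on nothing); releases L17
  run P4 (it waits on nothing); releases L18
  P6 waits on L19 and L17 — all released -> runs and releases L6 and L3


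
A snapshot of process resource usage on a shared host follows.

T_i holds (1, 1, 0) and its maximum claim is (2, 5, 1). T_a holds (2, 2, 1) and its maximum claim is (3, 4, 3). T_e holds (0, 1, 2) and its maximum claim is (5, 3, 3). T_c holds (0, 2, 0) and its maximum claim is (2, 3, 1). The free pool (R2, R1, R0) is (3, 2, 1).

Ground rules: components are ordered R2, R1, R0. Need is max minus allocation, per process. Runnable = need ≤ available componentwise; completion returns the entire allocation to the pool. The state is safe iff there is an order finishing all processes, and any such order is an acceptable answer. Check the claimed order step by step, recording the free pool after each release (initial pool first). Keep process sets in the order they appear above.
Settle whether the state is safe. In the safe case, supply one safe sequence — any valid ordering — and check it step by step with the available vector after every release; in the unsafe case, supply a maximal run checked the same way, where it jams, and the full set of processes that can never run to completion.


UNSAFE — no complete ordering exists.
Key observation: after T_c, T_i the pool peaks at (4, 5, 1), and each blocked process is short somewhere: T_a on R0; T_e on R2.
A maximal execution: T_c, T_i — then nothing else fits. Check, step by step:
  pool = (3, 2, 1)
  run T_c (needs (2, 1, 1), free (3, 2, 1)); after release of (0, 2, 0) the pool is (3, 4, 1)
  run T_i (needs (1, 4, 1), free (3, 4, 1)); after release of (1, 1, 0) the pool is (4, 5, 1)
  T_a still needs (1, 2, 2) but only (4, 5, 1) is free — short on R0
  T_e still needs (5, 2, 1) but only (4, 5, 1) is free — short on R2
Never able to finish: T_a and T_e.


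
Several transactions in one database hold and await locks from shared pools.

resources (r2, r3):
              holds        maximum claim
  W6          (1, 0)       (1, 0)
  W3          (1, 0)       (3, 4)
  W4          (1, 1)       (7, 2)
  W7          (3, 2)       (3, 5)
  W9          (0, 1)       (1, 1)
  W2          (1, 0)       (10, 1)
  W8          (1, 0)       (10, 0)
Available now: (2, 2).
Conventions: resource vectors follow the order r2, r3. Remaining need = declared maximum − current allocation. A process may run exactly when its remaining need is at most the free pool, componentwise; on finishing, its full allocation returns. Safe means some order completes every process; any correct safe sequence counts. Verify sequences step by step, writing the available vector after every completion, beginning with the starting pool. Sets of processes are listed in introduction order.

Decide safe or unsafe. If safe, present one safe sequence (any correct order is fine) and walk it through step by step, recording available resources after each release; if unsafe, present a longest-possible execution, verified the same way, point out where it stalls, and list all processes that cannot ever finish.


UNSAFE.
Key observation: W9, W7, W6, W4, W3 can finish, but then (8, 6) is all there is, and the blocked group's r2 demands exceed it.
Going as far as possible: W9, W7, W6, W4, W3; after that, nothing fits. Step-by-step check:
  pool = (2, 2)
  run W9 (needs (1, 0), free (2, 2)); after release of (0, 1) the pool is (2, 3)
  run W7 (needs (0, 3), free (2, 3)); after release of (3, 2) the pool is (5, 5)
  run W6 (needs (0, 0), free (5, 5)); after release of (1, 0) the pool is (6, 5)
  run W4 (needs (6, 1), free (6, 5)); after release of (1, 1) the pool is (7, 6)
  run W3 (needs (2, 4), free (7, 6)); after release of (1, 0) the pool is (8, 6)
  W2 still needs (9, 1) but only (8, 6) is free — short on r2
  W8 still needs (9, 0) but only (8, 6) is free — short on r2
Permanently blocked: W2 and W8.


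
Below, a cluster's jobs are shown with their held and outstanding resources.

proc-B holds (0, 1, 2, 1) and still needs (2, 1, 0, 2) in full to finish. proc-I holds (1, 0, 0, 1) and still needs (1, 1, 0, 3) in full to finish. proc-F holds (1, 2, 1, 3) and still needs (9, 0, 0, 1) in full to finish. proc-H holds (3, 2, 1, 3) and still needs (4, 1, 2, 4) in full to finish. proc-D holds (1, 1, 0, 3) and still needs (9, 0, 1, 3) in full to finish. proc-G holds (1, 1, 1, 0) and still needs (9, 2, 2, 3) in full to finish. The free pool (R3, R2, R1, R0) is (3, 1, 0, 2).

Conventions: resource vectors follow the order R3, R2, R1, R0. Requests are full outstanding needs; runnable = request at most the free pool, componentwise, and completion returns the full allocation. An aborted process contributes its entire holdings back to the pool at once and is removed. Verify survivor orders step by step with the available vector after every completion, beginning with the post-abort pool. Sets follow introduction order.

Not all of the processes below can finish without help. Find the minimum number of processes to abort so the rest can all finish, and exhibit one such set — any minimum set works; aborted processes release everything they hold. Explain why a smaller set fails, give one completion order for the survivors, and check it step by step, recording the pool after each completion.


The answer: abort proc-D and proc-G.
Key observation: aborting proc-D and proc-G returns (2, 2, 1, 3), and proc-F — hopeless before — runs at step 4 with the returned capacity in the pool.
Minimality, checking each single-abort alternative: proc-B alone leaves proc-F blocked (short on R3); proc-I alone leaves proc-F blocked (short on R3); proc-F alone leaves proc-D blocked (short on R3); proc-H alone leaves proc-F blocked (short on R3); proc-D alone leaves proc-F blocked (short on R3); proc-G alone leaves proc-F blocked (short on R3).
Survivors finish in the order: proc-B, proc-I, proc-H, proc-F. Walking it through (pool after the aborts first):
  pool = (5, 3, 1, 5)
  proc-B needs (2, 1, 0, 2) <= (5, 3, 1, 5) -> finishes; pool += (0, 1, 2, 1) = (5, 4, 3, 6)
  proc-I needs (1, 1, 0, 3) <= (5, 4, 3, 6) -> finishes; pool += (1, 0, 0, 1) = (6, 4, 3, 7)
  proc-H needs (4, 1, 2, 4) <= (6, 4, 3, 7) -> finishes; pool += (3, 2, 1, 3) = (9, 6, 4, 10)
  proc-F needs (9, 0, 0, 1) <= (9, 6, 4, 10) -> finishes; pool += (1, 2, 1, 3) = (10, 8, 5, 13)


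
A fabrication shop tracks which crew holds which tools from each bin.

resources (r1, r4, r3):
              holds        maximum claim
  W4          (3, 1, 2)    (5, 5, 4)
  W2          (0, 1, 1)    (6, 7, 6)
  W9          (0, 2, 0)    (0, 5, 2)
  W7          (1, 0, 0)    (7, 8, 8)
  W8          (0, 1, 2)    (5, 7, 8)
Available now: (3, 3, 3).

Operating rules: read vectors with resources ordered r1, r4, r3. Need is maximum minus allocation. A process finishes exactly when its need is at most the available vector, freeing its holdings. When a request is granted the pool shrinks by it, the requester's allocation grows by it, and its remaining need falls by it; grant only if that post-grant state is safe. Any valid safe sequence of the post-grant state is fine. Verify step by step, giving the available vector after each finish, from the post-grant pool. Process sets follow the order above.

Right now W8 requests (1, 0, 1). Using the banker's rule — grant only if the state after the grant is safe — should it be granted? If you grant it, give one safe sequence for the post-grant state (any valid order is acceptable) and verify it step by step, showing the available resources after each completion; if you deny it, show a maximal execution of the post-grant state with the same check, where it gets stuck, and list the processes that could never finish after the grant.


DENY — the pretend-granted state is unsafe.
Key observation: the pool after W9, W4 is (5, 6, 4); every surviving request exceeds it in r3, so progress ends there.
Pretend the grant happened; the run W9, W4 goes as far as possible. Step-by-step check:
  pool = (2, 3, 2)
  W9: need (0, 3, 2) fits (2, 3, 2); releases (0, 2, 0), pool now (2, 5, 2)
  W4: need (2, 4, 2) fits (2, 5, 2); releases (3, 1, 2), pool now (5, 6, 4)
  W2 cannot run: need (6, 6, 5) vs free (5, 6, 4) (insufficient r1 and r3)
  W7 cannot run: need (6, 8, 8) vs free (5, 6, 4) (insufficient r1, r4 and r3)
  W8 cannot run: need (4, 6, 5) vs free (5, 6, 4) (insufficient r3)
Post-grant, the permanently blocked set is W2, W7 and W8.


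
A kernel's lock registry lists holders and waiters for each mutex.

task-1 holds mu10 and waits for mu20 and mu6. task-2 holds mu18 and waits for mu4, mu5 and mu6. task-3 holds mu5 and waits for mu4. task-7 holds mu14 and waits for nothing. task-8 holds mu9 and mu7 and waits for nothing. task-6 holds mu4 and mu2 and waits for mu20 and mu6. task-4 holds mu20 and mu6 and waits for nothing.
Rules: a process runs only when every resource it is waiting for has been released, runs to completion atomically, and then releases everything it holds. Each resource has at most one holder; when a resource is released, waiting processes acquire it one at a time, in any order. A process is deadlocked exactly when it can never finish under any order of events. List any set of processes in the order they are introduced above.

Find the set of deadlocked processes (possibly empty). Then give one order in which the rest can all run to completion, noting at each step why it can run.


The deadlocked set is empty.
Key observation: every chain of waits terminates; starting from the processes that wait on nothing, all the rest unlock in turn.
One completion order for the rest: task-8, task-7, task-4, task-6, task-3, task-2, task-1.
Verifying each step:
  task-8: no waits; runs immediately, freeing mu9 and mu7
  task-7: no waits; runs immediately, freeing mu14
  task-4: no waits; runs immediately, freeing mu20 and mu6
  task-6 waits on mu20 and mu6 — all released -> runs and releases mu4 and mu2
  task-3 waits on mu4 — all released -> runs and releases mu5
  task-2 waits on mu4, mu5 and mu6 — all released -> runs and releases mu18
  task-1 waits on mu20 and mu6 — all released -> runs and releases mu10


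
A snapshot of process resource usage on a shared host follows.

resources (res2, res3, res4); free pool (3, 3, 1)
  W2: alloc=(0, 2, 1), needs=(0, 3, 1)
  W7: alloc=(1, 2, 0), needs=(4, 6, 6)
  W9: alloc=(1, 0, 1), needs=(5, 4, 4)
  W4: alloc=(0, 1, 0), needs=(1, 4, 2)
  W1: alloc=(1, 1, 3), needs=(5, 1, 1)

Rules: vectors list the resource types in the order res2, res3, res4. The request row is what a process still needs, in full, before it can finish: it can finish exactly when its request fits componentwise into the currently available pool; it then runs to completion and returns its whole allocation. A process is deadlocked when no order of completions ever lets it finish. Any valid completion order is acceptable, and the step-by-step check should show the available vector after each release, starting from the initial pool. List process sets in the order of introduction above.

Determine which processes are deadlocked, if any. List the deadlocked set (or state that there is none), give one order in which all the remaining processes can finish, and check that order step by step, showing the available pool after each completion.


Deadlocked: W7, W9 and W1.
Key observation: res2 is the bottleneck — with W2, W4 done the pool holds (3, 6, 2), short of every remaining need.
One completion order for the rest: W2, W4. Step-by-step check:
  pool = (3, 3, 1)
  run W2 (needs (0, 3, 1), free (3, 3, 1)); after release of (0, 2, 1) the pool is (3, 5, 2)
  run W4 (needs (1, 4, 2), free (3, 5, 2)); after release of (0, 1, 0) the pool is (3, 6, 2)
The blocked processes can never fit:
  W7 still needs (4, 6, 6) but only (3, 6, 2) is free — short on res2 and res4
  W9 still needs (5, 4, 4) but only (3, 6, 2) is free — short on res2 and res4
  W1 still needs (5, 1, 1) but only (3, 6, 2) is free — short on res2


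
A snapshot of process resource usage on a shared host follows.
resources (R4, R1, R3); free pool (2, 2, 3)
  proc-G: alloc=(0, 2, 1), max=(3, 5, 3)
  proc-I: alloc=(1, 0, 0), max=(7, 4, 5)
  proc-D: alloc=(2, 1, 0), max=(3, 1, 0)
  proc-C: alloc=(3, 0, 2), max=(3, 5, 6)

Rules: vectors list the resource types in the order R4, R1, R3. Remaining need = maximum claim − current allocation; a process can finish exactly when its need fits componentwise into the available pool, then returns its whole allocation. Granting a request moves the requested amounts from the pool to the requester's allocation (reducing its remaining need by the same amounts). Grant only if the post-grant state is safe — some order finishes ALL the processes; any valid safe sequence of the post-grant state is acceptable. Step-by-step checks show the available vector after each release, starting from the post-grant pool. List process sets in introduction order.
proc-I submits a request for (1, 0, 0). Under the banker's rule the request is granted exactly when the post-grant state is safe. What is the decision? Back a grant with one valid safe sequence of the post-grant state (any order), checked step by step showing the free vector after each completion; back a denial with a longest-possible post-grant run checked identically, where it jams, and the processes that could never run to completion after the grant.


GRANT. The post-grant state is safe; one safe sequence: proc-D, proc-G, proc-C, proc-I.
Key observation: granting shrinks the pool to (1, 2, 3), yet proc-D still fits and the chain goes through.
Verifying the post-grant state step by step:
  pool = (1, 2, 3)
  proc-D: need (1, 0, 0) fits (1, 2, 3); releases (2, 1, 0), pool now (3, 3, 3)
  proc-G: need (3, 3, 2) fits (3, 3, 3); releases (0, 2, 1), pool now (3, 5, 4)
  proc-C: need (0, 5, 4) fits (3, 5, 4); releases (3, 0, 2), pool now (6, 5, 6)
  proc-I: need (5, 4, 5) fits (6, 5, 6); releases (2, 0, 0), pool now (8, 5, 6)


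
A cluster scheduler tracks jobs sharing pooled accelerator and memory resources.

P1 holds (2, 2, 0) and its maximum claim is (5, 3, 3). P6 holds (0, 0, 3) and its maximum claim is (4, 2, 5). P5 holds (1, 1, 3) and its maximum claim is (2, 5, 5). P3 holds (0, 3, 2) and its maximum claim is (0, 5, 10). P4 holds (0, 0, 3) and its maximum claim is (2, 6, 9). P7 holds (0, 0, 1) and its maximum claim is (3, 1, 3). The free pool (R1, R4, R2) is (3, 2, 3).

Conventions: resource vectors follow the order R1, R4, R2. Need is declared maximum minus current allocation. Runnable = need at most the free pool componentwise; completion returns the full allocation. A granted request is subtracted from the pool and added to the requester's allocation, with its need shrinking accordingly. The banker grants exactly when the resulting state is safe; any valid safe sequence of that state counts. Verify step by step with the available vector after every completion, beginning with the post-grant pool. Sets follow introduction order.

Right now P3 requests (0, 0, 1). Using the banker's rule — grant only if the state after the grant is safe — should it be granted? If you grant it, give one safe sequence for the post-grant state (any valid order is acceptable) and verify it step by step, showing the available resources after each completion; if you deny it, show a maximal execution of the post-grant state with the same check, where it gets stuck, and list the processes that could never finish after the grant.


GRANT: granting preserves safety; a valid post-grant sequence is P7, P1, P5, P6, P3, P4.
Key observation: the transfer keeps a workable pool ((3, 2, 2)); P7 starts the safe sequence.
Check on the post-grant state, step by step:
  pool = (3, 2, 2)
  run P7 (needs (3, 1, 2), free (3, 2, 2)); after release of (0, 0, 1) the pool is (3, 2, 3)
  run P1 (needs (3, 1, 3), free (3, 2, 3)); after release of (2, 2, 0) the pool is (5, 4, 3)
  run P5 (needs (1, 4, 2), free (5, 4, 3)); after release of (1, 1, 3) the pool is (6, 5, 6)
  run P6 (needs (4, 2, 2), free (6, 5, 6)); after release of (0, 0, 3) the pool is (6, 5, 9)
  run P3 (needs (0, 2, 7), free (6, 5, 9)); after release of (0, 3, 3) the pool is (6, 8, 12)
  run P4 (needs (2, 6, 6), free (6, 8, 12)); after release of (0, 0, 3) the pool is (6, 8, 15)


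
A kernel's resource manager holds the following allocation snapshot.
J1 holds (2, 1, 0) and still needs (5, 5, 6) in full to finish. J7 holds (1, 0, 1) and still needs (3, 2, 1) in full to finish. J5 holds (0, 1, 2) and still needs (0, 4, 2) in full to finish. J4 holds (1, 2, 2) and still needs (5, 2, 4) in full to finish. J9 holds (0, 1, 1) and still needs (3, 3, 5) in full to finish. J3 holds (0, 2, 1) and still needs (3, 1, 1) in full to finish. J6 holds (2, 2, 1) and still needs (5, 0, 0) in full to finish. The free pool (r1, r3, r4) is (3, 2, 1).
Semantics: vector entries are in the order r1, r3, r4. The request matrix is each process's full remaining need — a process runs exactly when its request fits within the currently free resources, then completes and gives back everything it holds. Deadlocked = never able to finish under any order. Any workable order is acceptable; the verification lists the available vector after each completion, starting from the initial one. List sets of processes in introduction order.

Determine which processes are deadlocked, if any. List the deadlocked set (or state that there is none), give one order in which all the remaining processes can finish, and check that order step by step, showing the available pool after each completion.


The deadlocked set is J1, J4 and J6.
Key observation: J3, J7, J5, J9 can finish, but then (4, 6, 6) is all there is, and the blocked group's r1 demands exceed it.
A valid finishing order for the others: J3, J7, J5, J9. Verifying each step:
  pool = (3, 2, 1)
  J3: need (3, 1, 1) fits (3, 2, 1); releases (0, 2, 1), pool now (3, 4, 2)
  J7: need (3, 2, 1) fits (3, 4, 2); releases (1, 0, 1), pool now (4, 4, 3)
  J5: need (0, 4, 2) fits (4, 4, 3); releases (0, 1, 2), pool now (4, 5, 5)
  J9: need (3, 3, 5) fits (4, 5, 5); releases (0, 1, 1), pool now (4, 6, 6)
None of the blocked processes ever fits:
  blocked: J1 wants (5, 5, 6), pool (4, 6, 6) — not enough r1
  blocked: J4 wants (5, 2, 4), pool (4, 6, 6) — not enough r1
  blocked: J6 wants (5, 0, 0), pool (4, 6, 6) — not enough r1


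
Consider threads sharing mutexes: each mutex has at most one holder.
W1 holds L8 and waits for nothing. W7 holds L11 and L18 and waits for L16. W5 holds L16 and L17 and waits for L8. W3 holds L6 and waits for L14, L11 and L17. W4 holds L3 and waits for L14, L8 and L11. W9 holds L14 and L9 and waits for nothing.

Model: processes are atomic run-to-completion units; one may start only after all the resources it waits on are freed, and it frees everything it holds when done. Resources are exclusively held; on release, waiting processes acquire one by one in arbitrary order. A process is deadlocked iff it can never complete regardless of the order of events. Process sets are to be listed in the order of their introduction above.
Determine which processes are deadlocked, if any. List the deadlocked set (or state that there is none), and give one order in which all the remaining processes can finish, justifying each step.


Nothing here is deadlocked.
Key observation: although several processes wait, no cycle exists — each chain bottoms out at a free runner.
The rest can finish in the order W1, W5, W9, W7, W3, W4.
Walking it through:
  run W1 (it waits on nothing); releases L8
  run W5 (all its waits — L8 — are resolved); releases L16 and L17
  run W9 (it waits on nothing); releases L14 and L9
  run W7 (all its waits — L16 — are resolved); releases L11 and L18
  run W3 (all its waits — L14, L11 and L17 — are resolved); releases L6
  run W4 (all its waits — L14, L8 and L11 — are resolved); releases L3


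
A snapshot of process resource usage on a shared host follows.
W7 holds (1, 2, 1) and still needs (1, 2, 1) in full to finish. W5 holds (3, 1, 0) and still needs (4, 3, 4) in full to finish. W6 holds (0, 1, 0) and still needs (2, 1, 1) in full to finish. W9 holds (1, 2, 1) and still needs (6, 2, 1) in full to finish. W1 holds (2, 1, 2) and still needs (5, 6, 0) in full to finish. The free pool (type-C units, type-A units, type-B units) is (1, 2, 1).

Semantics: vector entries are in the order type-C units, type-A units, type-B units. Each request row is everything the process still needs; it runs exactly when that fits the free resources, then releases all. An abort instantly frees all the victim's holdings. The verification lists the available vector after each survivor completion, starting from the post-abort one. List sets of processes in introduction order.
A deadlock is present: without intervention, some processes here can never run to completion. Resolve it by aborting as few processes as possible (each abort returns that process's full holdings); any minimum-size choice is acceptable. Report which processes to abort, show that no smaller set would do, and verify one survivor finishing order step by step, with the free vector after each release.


Minimum abort set: W1.
Key observation: aborting W1 returns (2, 1, 2), and W5 — hopeless before — runs at step 2 with the returned capacity in the pool.
Minimality: the empty abort set fails — the state is deadlocked as it stands.
Survivors finish in the order: W7, W5, W9, W6. Walking it through (pool after the aborts first):
  pool = (3, 3, 3)
  W7: need (1, 2, 1) fits (3, 3, 3); releases (1, 2, 1), pool now (4, 5, 4)
  W5: need (4, 3, 4) fits (4, 5, 4); releases (3, 1, 0), pool now (7, 6, 4)
  W9: need (6, 2, 1) fits (7, 6, 4); releases (1, 2, 1), pool now (8, 8, 5)
  W6: need (2, 1, 1) fits (8, 8, 5); releases (0, 1, 0), pool now (8, 9, 5)


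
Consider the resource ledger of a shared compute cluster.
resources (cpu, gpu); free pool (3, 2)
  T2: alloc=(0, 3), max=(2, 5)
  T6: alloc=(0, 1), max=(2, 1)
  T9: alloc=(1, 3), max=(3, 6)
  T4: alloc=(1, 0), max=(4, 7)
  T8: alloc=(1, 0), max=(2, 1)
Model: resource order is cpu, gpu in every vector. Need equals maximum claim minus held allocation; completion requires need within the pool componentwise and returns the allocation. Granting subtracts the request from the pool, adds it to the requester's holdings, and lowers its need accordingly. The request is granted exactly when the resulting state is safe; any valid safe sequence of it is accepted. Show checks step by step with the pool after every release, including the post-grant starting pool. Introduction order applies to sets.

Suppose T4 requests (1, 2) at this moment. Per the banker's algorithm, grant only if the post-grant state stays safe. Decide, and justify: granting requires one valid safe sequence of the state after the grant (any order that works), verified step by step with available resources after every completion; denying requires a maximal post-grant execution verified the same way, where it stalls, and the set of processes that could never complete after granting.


DENY. Granting would leave the state unsafe.
Key observation: gpu is the bottleneck — with T6, T8 done the pool holds (3, 1), short of every remaining need.
Pretend the grant happened; the run T6, T8 goes as far as possible. Walking it through:
  pool = (2, 0)
  T6 needs (2, 0) <= (2, 0) -> finishes; pool += (0, 1) = (2, 1)
  T8 needs (1, 1) <= (2, 1) -> finishes; pool += (1, 0) = (3, 1)
  blocked: T2 wants (2, 2), pool (3, 1) — not enough gpu
  blocked: T9 wants (2, 3), pool (3, 1) — not enough gpu
  blocked: T4 wants (2, 5), pool (3, 1) — not enough gpu
Processes that could never finish after the grant: T2, T9 and T4.


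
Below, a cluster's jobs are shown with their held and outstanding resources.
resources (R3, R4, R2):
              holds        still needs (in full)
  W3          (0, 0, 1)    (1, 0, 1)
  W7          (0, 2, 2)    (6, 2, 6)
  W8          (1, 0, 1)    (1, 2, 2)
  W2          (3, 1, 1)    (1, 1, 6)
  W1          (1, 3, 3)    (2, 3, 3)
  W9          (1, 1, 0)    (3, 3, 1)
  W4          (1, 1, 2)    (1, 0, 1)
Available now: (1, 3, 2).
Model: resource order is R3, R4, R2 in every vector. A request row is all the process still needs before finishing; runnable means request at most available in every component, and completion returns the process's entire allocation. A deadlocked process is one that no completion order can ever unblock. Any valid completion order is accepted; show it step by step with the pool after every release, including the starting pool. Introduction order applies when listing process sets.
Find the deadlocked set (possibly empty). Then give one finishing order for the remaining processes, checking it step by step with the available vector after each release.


Nothing here is deadlocked.
Key observation: the pool covers W8 at once, and every later process fits after earlier releases.
One completion order for the rest: W8, W4, W1, W2, W9, W7, W3. Check, step by step:
  pool = (1, 3, 2)
  W8 needs (1, 2, 2) <= (1, 3, 2) -> finishes; pool += (1, 0, 1) = (2, 3, 3)
  W4 needs (1, 0, 1) <= (2, 3, 3) -> finishes; pool += (1, 1, 2) = (3, 4, 5)
  W1 needs (2, 3, 3) <= (3, 4, 5) -> finishes; pool += (1, 3, 3) = (4, 7, 8)
  W2 needs (1, 1, 6) <= (4, 7, 8) -> finishes; pool += (3, 1, 1) = (7, 8, 9)
  W9 needs (3, 3, 1) <= (7, 8, 9) -> finishes; pool += (1, 1, 0) = (8, 9, 9)
  W7 needs (6, 2, 6) <= (8, 9, 9) -> finishes; pool += (0, 2, 2) = (8, 11, 11)
  W3 needs (1, 0, 1) <= (8, 11, 11) -> finishes; pool += (0, 0, 1) = (8, 11, 12)


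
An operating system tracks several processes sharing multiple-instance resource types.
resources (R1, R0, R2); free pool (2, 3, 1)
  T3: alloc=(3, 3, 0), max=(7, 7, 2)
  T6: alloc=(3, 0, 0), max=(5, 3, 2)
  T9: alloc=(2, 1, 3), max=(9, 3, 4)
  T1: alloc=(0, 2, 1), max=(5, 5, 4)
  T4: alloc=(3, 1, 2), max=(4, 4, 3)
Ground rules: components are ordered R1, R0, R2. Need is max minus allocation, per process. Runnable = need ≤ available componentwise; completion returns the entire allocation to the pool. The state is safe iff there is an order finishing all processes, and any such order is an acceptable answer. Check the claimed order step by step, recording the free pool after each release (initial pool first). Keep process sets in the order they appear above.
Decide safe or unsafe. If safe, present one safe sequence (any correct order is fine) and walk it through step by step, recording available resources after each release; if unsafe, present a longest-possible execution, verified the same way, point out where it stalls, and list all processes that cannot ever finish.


SAFE. One safe sequence: T4, T1, T6, T9, T3.
Key observation: the first exact fit in this order is T4 — it needs (1, 3, 1) with (2, 3, 1) free, meeting a requested resource to the last unit.
Verifying each step:
  pool = (2, 3, 1)
  run T4 (needs (1, 3, 1), free (2, 3, 1)); after release of (3, 1, 2) the pool is (5, 4, 3)
  run T1 (needs (5, 3, 3), free (5, 4, 3)); after release of (0, 2, 1) the pool is (5, 6, 4)
  run T6 (needs (2, 3, 2), free (5, 6, 4)); after release of (3, 0, 0) the pool is (8, 6, 4)
  run T9 (needs (7, 2, 1), free (8, 6, 4)); after release of (2, 1, 3) the pool is (10, 7, 7)
  run T3 (needs (4, 4, 2), free (10, 7, 7)); after release of (3, 3, 0) the pool is (13, 10, 7)


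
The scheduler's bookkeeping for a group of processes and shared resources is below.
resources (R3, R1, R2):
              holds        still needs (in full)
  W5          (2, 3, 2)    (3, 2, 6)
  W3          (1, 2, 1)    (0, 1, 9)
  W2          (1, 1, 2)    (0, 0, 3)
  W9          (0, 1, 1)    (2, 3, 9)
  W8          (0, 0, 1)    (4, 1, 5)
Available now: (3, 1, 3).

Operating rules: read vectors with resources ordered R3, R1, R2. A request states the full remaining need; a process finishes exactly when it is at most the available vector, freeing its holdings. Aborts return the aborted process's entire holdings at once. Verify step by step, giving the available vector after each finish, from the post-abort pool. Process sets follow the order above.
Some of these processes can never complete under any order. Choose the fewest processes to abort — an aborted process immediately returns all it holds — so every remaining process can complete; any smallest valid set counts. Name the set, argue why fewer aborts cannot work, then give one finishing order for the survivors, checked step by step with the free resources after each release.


Minimum abort set: W3.
Key observation: no ordering could ever have run W9 before the abort of W3; with (1, 2, 1) back in the pool it fits at step 4.
Minimality: the empty abort set fails — the state is deadlocked as it stands.
Survivors finish in the order: W2, W5, W8, W9. Step-by-step check (pool after the aborts first):
  pool = (4, 3, 4)
  W2 needs (0, 0, 3) <= (4, 3, 4) -> finishes; pool += (1, 1, 2) = (5, 4, 6)
  W5 needs (3, 2, 6) <= (5, 4, 6) -> finishes; pool += (2, 3, 2) = (7, 7, 8)
  W8 needs (4, 1, 5) <= (7, 7, 8) -> finishes; pool += (0, 0, 1) = (7, 7, 9)
  W9 needs (2, 3, 9) <= (7, 7, 9) -> finishes; pool += (0, 1, 1) = (7, 8, 10)


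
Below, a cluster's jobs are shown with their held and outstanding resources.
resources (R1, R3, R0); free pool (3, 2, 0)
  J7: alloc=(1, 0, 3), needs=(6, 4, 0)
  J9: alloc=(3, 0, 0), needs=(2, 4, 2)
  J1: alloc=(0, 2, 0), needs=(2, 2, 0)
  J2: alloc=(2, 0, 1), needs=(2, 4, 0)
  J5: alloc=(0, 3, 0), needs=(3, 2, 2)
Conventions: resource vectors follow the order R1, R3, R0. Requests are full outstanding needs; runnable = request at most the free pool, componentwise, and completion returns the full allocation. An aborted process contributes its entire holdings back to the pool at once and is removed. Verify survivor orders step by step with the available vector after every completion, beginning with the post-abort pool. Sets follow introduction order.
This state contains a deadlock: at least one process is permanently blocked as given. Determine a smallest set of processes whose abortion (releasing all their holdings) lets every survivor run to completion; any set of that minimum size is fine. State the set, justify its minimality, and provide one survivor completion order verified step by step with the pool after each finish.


Abort J9.
Key observation: J7 had no path to completion before; after the abort of J9 ((3, 0, 0) returned), step 2 is where it fits.
No smaller set exists: with zero aborts the deadlock remains.
Survivors finish in the order: J1, J7, J5, J2. Walking it through (pool after the aborts first):
  pool = (6, 2, 0)
  J1 needs (2, 2, 0) <= (6, 2, 0) -> finishes; pool += (0, 2, 0) = (6, 4, 0)
  J7 needs (6, 4, 0) <= (6, 4, 0) -> finishes; pool += (1, 0, 3) = (7, 4, 3)
  J5 needs (3, 2, 2) <= (7, 4, 3) -> finishes; pool += (0, 3, 0) = (7, 7, 3)
  J2 needs (2, 4, 0) <= (7, 7, 3) -> finishes; pool += (2, 0, 1) = (9, 7, 4)
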